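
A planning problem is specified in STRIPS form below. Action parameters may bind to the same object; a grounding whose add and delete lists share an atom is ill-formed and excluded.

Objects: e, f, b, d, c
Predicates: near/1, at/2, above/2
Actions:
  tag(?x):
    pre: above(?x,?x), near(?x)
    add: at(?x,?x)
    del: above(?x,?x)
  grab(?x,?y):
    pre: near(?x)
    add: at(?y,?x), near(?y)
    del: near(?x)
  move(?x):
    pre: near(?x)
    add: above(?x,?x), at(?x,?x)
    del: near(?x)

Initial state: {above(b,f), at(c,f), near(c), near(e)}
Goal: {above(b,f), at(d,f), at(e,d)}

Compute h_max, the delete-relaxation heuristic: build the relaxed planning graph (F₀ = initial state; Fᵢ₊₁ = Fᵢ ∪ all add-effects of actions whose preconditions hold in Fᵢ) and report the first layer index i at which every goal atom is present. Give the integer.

2

F0 = init (4 atoms)
F1 = F0 ∪ {above(c,c), above(e,e), at(b,c), at(b,e), at(c,c), at(c,e), at(d,c), at(d,e), at(e,c), at(e,e), at(f,c), at(f,e), near(b), near(d), near(f)}  (19 atoms)
F2 = F1 ∪ {above(b,b), above(d,d), above(f,f), at(b,b), at(b,d), at(b,f), at(c,b), at(c,d), at(d,b), at(d,d), at(d,f), at(e,b), at(e,d), at(e,f), at(f,b), at(f,d), at(f,f)}  (36 atoms)
goal ⊆ F2  ⇒  h_max = 2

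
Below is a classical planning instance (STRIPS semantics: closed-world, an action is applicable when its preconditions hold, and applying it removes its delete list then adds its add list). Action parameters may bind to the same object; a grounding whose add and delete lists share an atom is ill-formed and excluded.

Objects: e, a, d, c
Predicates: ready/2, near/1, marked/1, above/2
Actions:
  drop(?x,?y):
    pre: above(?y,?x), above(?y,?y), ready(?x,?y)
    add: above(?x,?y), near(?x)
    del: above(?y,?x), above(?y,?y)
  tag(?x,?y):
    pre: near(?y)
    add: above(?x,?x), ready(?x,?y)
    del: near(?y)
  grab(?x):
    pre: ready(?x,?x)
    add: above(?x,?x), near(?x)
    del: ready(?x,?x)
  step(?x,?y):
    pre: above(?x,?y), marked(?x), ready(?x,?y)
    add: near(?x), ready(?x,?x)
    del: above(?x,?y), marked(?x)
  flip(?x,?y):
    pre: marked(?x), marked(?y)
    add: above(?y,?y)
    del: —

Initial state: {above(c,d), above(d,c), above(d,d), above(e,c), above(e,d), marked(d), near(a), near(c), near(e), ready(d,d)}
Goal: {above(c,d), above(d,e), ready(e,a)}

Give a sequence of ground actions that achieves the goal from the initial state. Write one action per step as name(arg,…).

1. tag(e,a)  →  {above(c,d), above(d,c), above(d,d), above(e,c), above(e,d), above(e,e), marked(d), near(c), near(e), ready(d,d), ready(e,a)}
2. tag(d,e)  →  {above(c,d), above(d,c), above(d,d), above(e,c), above(e,d), above(e,e), marked(d), near(c), ready(d,d), ready(d,e), ready(e,a)}
3. drop(d,e)  →  {above(c,d), above(d,c), above(d,d), above(d,e), above(e,c), marked(d), near(c), near(d), ready(d,d), ready(d,e), ready(e,a)}

tag(e,a); tag(d,e); drop(d,e)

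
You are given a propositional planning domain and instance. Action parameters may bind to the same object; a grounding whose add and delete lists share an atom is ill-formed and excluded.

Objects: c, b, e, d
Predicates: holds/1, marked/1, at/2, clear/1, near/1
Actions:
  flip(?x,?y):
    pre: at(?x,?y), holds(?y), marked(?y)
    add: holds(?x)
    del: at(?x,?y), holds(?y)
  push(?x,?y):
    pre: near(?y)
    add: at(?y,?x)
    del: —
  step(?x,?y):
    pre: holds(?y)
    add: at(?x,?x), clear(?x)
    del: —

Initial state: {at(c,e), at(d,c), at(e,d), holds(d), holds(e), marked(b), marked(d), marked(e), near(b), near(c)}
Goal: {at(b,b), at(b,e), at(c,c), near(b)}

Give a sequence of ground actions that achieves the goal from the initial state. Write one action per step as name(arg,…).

push(c,c); push(b,b); push(e,b)

1. push(c,c)  →  {at(c,c), at(c,e), at(d,c), at(e,d), holds(d), holds(e), marked(b), marked(d), marked(e), near(b), near(c)}
2. push(b,b)  →  {at(b,b), at(c,c), at(c,e), at(d,c), at(e,d), holds(d), holds(e), marked(b), marked(d), marked(e), near(b), near(c)}
3. push(e,b)  →  {at(b,b), at(b,e), at(c,c), at(c,e), at(d,c), at(e,d), holds(d), holds(e), marked(b), marked(d), marked(e), near(b), near(c)}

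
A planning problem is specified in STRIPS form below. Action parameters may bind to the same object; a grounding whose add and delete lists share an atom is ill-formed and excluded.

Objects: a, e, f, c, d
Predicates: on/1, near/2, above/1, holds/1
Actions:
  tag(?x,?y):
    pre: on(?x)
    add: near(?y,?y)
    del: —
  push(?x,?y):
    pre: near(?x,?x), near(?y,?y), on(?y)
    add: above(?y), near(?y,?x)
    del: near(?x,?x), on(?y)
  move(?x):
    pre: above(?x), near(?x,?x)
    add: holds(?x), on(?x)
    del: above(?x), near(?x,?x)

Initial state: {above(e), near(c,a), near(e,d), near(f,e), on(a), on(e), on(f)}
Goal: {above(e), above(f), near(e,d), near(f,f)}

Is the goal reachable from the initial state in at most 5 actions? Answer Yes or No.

Yes

1. tag(a,a)  →  {above(e), near(a,a), near(c,a), near(e,d), near(f,e), on(a), on(e), on(f)}
2. tag(a,f)  →  {above(e), near(a,a), near(c,a), near(e,d), near(f,e), near(f,f), on(a), on(e), on(f)}
3. push(a,f)  →  {above(e), above(f), near(c,a), near(e,d), near(f,a), near(f,e), near(f,f), on(a), on(e)}
optimal plan length = 3; 3 ≤ 5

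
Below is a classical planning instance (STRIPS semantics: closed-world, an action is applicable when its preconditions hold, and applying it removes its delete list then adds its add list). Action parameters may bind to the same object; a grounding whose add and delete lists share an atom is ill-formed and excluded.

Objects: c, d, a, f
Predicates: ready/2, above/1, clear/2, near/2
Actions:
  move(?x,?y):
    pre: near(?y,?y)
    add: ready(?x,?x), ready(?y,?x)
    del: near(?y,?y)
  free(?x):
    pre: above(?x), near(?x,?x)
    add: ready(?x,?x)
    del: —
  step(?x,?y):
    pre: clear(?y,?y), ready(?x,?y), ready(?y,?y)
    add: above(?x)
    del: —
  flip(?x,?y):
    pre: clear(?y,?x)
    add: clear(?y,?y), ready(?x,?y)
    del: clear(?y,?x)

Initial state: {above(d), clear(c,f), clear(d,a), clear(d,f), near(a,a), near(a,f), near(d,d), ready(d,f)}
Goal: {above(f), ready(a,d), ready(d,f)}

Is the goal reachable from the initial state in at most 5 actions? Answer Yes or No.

1. move(d,a)  →  {above(d), clear(c,f), clear(d,a), clear(d,f), near(a,f), near(d,d), ready(a,d), ready(d,d), ready(d,f)}
2. flip(f,d)  →  {above(d), clear(c,f), clear(d,a), clear(d,d), near(a,f), near(d,d), ready(a,d), ready(d,d), ready(d,f), ready(f,d)}
3. step(f,d)  →  {above(d), above(f), clear(c,f), clear(d,a), clear(d,d), near(a,f), near(d,d), ready(a,d), ready(d,d), ready(d,f), ready(f,d)}
optimal plan length = 3; 3 ≤ 5

Yes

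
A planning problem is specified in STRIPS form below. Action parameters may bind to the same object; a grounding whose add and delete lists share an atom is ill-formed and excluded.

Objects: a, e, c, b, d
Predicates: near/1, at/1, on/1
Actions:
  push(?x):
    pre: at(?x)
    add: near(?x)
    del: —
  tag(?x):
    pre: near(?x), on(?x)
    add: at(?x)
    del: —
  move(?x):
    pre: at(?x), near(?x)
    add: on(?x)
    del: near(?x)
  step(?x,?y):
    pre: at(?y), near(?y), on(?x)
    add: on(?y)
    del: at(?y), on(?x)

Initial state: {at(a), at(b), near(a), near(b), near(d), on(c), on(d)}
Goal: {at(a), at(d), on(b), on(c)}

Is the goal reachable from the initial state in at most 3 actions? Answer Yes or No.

1. tag(d)  →  {at(a), at(b), at(d), near(a), near(b), near(d), on(c), on(d)}
2. move(b)  →  {at(a), at(b), at(d), near(a), near(d), on(b), on(c), on(d)}
optimal plan length = 2; 2 ≤ 3

Yes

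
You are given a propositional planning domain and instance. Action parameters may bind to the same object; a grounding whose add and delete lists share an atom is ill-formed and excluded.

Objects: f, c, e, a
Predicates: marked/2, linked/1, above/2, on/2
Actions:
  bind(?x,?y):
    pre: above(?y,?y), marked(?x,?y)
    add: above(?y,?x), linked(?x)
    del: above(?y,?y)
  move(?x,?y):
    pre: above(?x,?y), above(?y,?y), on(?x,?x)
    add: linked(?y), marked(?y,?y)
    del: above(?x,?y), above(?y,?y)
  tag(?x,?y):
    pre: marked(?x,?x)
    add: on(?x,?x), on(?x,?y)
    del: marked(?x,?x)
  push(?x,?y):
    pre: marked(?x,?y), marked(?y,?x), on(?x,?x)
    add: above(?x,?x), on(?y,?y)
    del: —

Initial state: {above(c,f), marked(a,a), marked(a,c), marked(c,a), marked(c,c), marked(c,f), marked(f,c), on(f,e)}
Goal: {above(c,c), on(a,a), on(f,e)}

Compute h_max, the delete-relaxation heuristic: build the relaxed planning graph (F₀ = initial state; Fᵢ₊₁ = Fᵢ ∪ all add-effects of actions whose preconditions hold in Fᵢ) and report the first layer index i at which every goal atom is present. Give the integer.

F0 = init (8 atoms)
F1 = F0 ∪ {on(a,a), on(a,c), on(a,e), on(a,f), on(c,a), on(c,c), on(c,e), on(c,f)}  (16 atoms)
F2 = F1 ∪ {above(a,a), above(c,c), on(f,f)}  (19 atoms)
goal ⊆ F2  ⇒  h_max = 2

2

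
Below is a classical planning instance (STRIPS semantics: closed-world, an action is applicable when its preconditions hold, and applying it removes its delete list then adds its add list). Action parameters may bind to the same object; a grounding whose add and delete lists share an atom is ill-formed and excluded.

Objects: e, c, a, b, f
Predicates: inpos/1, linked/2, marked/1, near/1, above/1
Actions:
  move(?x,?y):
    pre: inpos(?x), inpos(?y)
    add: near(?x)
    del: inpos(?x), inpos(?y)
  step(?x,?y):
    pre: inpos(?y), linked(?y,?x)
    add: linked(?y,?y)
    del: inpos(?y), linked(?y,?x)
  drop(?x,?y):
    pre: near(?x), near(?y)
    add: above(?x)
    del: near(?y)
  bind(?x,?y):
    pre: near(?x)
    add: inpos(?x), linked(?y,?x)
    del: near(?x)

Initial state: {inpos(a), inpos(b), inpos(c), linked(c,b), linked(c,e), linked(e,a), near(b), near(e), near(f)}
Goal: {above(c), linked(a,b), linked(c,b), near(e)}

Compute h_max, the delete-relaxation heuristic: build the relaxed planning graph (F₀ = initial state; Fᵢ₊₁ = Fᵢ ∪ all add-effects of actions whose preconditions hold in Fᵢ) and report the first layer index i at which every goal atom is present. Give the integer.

2

F0 = init (9 atoms)
F1 = F0 ∪ {above(b), above(e), above(f), inpos(e), inpos(f), linked(a,b), linked(a,e), linked(a,f), linked(b,b), linked(b,e), linked(b,f), linked(c,c), linked(c,f), linked(e,b), linked(e,e), linked(e,f), linked(f,b), linked(f,e), linked(f,f), near(a), near(c)}  (30 atoms)
F2 = F1 ∪ {above(a), above(c), linked(a,a), linked(a,c), linked(b,a), linked(b,c), linked(c,a), linked(e,c), linked(f,a), linked(f,c)}  (40 atoms)
goal ⊆ F2  ⇒  h_max = 2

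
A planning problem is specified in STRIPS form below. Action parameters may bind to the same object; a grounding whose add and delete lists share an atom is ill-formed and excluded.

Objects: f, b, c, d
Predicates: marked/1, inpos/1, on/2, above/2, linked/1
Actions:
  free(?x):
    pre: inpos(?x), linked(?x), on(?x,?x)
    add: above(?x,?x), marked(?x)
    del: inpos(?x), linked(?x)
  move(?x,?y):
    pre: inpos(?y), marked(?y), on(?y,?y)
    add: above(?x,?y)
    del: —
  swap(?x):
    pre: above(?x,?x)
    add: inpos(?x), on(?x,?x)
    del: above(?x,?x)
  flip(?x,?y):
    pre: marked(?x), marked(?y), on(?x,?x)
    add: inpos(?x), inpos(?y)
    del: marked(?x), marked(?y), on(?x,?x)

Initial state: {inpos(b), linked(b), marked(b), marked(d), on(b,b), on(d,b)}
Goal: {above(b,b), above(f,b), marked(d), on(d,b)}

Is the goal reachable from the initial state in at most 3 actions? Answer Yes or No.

1. move(f,b)  →  {above(f,b), inpos(b), linked(b), marked(b), marked(d), on(b,b), on(d,b)}
2. free(b)  →  {above(b,b), above(f,b), marked(b), marked(d), on(b,b), on(d,b)}
optimal plan length = 2; 2 ≤ 3

Yes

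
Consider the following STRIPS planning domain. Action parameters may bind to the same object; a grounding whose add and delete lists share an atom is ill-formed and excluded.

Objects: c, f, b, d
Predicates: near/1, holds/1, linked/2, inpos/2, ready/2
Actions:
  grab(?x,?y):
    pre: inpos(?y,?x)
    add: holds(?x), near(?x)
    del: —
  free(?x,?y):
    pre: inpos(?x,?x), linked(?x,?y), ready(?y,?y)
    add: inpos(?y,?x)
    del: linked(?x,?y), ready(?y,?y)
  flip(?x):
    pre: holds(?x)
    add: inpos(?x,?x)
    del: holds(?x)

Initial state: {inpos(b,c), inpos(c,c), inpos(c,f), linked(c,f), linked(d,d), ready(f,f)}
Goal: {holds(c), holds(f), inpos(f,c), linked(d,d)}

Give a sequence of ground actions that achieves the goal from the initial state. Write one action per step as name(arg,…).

grab(c,c); grab(f,c); free(c,f)

1. grab(c,c)  →  {holds(c), inpos(b,c), inpos(c,c), inpos(c,f), linked(c,f), linked(d,d), near(c), ready(f,f)}
2. grab(f,c)  →  {holds(c), holds(f), inpos(b,c), inpos(c,c), inpos(c,f), linked(c,f), linked(d,d), near(c), near(f), ready(f,f)}
3. free(c,f)  →  {holds(c), holds(f), inpos(b,c), inpos(c,c), inpos(c,f), inpos(f,c), linked(d,d), near(c), near(f)}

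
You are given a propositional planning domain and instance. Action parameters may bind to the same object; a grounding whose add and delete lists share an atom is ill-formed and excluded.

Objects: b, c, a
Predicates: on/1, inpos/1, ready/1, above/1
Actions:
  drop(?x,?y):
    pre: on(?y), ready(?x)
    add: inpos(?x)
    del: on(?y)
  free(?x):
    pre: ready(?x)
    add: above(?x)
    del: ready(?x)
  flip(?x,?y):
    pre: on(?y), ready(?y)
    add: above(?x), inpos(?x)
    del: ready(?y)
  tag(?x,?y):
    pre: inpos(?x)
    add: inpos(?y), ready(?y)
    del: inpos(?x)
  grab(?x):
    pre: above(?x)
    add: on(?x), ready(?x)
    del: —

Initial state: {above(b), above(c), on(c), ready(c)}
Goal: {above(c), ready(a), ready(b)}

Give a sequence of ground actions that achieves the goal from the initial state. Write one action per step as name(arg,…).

1. drop(c,c)  →  {above(b), above(c), inpos(c), ready(c)}
2. tag(c,b)  →  {above(b), above(c), inpos(b), ready(b), ready(c)}
3. tag(b,a)  →  {above(b), above(c), inpos(a), ready(a), ready(b), ready(c)}

drop(c,c); tag(c,b); tag(b,a)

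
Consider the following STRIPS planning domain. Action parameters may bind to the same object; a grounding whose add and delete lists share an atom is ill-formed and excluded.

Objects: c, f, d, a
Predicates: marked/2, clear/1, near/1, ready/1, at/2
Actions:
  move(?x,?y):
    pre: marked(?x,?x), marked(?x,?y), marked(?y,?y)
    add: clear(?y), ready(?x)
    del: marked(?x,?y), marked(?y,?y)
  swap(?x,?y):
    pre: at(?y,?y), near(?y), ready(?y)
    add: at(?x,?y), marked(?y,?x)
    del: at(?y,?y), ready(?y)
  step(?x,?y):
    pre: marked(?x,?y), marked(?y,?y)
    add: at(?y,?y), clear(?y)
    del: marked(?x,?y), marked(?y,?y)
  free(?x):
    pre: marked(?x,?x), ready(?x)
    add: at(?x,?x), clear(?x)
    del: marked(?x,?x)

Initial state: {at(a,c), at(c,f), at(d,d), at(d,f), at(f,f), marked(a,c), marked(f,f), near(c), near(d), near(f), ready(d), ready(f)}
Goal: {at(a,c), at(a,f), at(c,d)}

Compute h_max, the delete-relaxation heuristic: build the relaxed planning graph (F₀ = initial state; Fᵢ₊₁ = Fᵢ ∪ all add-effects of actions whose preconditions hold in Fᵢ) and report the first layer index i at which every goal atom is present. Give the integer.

1

F0 = init (12 atoms)
F1 = F0 ∪ {at(a,d), at(a,f), at(c,d), at(f,d), clear(f), marked(d,a), marked(d,c), marked(d,f), marked(f,a), marked(f,c), marked(f,d)}  (23 atoms)
goal ⊆ F1  ⇒  h_max = 1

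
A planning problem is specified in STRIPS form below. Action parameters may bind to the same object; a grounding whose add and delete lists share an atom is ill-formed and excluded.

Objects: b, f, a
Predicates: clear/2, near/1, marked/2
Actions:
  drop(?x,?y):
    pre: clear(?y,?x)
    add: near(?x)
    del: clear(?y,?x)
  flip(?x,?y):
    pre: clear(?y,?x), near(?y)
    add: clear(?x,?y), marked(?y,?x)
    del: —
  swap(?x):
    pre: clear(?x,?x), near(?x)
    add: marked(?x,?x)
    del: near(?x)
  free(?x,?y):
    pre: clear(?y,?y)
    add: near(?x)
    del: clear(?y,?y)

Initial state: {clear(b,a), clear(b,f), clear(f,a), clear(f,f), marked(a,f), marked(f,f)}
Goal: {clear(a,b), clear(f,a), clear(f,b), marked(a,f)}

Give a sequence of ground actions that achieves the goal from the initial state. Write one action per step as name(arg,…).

free(b,f); flip(f,b); flip(a,b)

1. free(b,f)  →  {clear(b,a), clear(b,f), clear(f,a), marked(a,f), marked(f,f), near(b)}
2. flip(f,b)  →  {clear(b,a), clear(b,f), clear(f,a), clear(f,b), marked(a,f), marked(b,f), marked(f,f), near(b)}
3. flip(a,b)  →  {clear(a,b), clear(b,a), clear(b,f), clear(f,a), clear(f,b), marked(a,f), marked(b,a), marked(b,f), marked(f,f), near(b)}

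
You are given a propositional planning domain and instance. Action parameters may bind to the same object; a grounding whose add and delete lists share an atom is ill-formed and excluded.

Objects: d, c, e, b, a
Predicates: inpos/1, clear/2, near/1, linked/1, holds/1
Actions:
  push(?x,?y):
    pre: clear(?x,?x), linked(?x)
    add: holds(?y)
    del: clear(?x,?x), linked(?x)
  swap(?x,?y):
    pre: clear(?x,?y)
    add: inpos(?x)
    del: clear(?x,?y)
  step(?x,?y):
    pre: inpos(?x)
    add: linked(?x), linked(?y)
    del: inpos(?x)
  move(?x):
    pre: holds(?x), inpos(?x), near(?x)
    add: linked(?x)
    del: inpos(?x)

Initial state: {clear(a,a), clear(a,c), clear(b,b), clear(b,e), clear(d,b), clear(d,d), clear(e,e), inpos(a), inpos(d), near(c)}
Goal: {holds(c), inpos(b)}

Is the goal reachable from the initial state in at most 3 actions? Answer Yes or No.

Yes

1. swap(b,e)  →  {clear(a,a), clear(a,c), clear(b,b), clear(d,b), clear(d,d), clear(e,e), inpos(a), inpos(b), inpos(d), near(c)}
2. step(d,d)  →  {clear(a,a), clear(a,c), clear(b,b), clear(d,b), clear(d,d), clear(e,e), inpos(a), inpos(b), linked(d), near(c)}
3. push(d,c)  →  {clear(a,a), clear(a,c), clear(b,b), clear(d,b), clear(e,e), holds(c), inpos(a), inpos(b), near(c)}
optimal plan length = 3; 3 ≤ 3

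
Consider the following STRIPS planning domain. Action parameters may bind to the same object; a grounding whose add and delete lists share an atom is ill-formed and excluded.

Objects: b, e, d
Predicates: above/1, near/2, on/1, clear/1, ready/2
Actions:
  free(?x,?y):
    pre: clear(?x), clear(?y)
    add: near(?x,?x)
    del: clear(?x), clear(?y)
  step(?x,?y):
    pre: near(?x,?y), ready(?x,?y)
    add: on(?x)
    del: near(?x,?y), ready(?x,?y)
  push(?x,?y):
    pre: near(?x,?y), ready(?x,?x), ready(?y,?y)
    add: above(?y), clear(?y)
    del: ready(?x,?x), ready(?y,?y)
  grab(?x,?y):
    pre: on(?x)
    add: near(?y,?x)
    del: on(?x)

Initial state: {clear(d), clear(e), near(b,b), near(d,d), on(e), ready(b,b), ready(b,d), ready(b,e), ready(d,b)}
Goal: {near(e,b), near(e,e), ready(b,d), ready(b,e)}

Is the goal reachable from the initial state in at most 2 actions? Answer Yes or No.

No

1. free(e,e)  →  {clear(d), near(b,b), near(d,d), near(e,e), on(e), ready(b,b), ready(b,d), ready(b,e), ready(d,b)}
2. step(b,b)  →  {clear(d), near(d,d), near(e,e), on(b), on(e), ready(b,d), ready(b,e), ready(d,b)}
3. grab(b,e)  →  {clear(d), near(d,d), near(e,b), near(e,e), on(e), ready(b,d), ready(b,e), ready(d,b)}
optimal plan length = 3; 3 > 2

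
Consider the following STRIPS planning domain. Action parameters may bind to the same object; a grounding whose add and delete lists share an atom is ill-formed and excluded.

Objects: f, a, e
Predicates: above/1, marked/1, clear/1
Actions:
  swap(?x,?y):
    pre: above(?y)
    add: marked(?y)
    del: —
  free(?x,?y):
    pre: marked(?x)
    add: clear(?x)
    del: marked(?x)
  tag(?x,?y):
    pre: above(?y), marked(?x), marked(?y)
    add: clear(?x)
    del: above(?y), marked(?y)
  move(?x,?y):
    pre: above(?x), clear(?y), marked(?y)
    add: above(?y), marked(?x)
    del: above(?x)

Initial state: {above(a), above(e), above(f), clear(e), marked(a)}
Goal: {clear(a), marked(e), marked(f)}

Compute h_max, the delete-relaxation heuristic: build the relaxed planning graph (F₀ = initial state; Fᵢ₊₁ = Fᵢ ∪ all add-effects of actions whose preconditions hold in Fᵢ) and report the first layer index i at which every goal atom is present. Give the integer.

F0 = init (5 atoms)
F1 = F0 ∪ {clear(a), marked(e), marked(f)}  (8 atoms)
goal ⊆ F1  ⇒  h_max = 1

1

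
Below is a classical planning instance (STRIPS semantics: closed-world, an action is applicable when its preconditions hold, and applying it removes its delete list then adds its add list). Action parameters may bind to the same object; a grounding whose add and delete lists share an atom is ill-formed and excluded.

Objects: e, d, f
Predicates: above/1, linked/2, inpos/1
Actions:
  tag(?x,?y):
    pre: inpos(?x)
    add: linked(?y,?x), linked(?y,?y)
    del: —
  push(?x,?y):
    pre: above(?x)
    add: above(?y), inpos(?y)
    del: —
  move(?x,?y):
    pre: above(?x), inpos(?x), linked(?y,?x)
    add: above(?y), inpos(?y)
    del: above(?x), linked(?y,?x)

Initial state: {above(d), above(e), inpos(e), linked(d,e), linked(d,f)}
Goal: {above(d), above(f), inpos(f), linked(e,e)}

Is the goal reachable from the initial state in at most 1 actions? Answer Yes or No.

1. tag(e,e)  →  {above(d), above(e), inpos(e), linked(d,e), linked(d,f), linked(e,e)}
2. push(e,f)  →  {above(d), above(e), above(f), inpos(e), inpos(f), linked(d,e), linked(d,f), linked(e,e)}
optimal plan length = 2; 2 > 1

No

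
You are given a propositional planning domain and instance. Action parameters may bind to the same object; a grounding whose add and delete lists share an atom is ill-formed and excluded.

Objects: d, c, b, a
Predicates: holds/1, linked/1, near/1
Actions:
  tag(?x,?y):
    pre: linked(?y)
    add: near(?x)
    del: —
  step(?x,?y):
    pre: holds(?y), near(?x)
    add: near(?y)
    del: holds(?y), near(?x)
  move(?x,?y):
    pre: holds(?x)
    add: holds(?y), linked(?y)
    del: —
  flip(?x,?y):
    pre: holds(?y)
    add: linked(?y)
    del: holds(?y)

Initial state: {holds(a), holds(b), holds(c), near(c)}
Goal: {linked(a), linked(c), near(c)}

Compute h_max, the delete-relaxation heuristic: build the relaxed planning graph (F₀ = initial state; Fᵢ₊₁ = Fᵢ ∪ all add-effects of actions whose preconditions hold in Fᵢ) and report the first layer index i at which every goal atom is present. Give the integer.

F0 = init (4 atoms)
F1 = F0 ∪ {holds(d), linked(a), linked(b), linked(c), linked(d), near(a), near(b)}  (11 atoms)
goal ⊆ F1  ⇒  h_max = 1

1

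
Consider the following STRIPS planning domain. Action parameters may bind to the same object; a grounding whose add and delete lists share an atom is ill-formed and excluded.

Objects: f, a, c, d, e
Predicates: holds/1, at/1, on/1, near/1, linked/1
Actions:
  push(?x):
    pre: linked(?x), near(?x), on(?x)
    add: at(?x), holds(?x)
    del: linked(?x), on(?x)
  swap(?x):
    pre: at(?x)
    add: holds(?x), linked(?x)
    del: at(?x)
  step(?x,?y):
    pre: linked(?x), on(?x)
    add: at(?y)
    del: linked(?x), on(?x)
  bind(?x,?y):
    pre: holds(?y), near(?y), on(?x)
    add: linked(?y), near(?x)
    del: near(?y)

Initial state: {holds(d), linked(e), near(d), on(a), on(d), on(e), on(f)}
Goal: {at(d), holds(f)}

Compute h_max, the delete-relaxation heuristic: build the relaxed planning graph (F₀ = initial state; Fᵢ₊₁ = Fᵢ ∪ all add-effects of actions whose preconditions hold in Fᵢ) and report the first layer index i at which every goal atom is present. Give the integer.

F0 = init (7 atoms)
F1 = F0 ∪ {at(a), at(c), at(d), at(e), at(f), linked(d), near(a), near(e), near(f)}  (16 atoms)
F2 = F1 ∪ {holds(a), holds(c), holds(e), holds(f), linked(a), linked(c), linked(f)}  (23 atoms)
goal ⊆ F2  ⇒  h_max = 2

2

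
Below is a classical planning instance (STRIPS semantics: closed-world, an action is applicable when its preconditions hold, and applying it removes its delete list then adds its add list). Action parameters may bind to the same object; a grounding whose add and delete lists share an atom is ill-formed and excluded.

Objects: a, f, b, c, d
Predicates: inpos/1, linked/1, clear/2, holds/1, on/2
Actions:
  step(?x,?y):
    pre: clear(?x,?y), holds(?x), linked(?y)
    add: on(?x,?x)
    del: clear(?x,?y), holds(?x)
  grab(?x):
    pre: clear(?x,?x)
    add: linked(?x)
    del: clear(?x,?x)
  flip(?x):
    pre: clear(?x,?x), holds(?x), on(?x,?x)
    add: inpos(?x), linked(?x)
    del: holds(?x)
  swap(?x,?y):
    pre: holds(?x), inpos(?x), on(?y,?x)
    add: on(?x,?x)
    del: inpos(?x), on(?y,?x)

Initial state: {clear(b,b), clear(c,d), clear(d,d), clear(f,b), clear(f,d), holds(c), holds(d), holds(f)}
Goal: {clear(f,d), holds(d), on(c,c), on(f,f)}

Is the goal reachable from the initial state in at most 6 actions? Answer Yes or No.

Yes

1. grab(b)  →  {clear(c,d), clear(d,d), clear(f,b), clear(f,d), holds(c), holds(d), holds(f), linked(b)}
2. step(f,b)  →  {clear(c,d), clear(d,d), clear(f,d), holds(c), holds(d), linked(b), on(f,f)}
3. grab(d)  →  {clear(c,d), clear(f,d), holds(c), holds(d), linked(b), linked(d), on(f,f)}
4. step(c,d)  →  {clear(f,d), holds(d), linked(b), linked(d), on(c,c), on(f,f)}
optimal plan length = 4; 4 ≤ 6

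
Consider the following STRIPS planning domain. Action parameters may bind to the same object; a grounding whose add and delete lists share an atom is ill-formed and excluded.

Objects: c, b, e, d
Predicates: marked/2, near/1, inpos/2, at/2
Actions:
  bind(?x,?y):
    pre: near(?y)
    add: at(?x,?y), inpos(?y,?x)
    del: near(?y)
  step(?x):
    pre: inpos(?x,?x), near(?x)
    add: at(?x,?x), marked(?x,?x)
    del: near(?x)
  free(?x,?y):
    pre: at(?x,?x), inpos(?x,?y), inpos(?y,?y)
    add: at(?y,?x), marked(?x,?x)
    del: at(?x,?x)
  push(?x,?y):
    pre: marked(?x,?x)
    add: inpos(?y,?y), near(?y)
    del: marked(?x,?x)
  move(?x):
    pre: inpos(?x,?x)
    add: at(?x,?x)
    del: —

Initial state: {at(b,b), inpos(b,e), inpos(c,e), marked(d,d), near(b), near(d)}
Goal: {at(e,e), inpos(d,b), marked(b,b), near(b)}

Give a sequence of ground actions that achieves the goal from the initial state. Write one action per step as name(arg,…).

1. bind(b,d)  →  {at(b,b), at(b,d), inpos(b,e), inpos(c,e), inpos(d,b), marked(d,d), near(b)}
2. push(d,e)  →  {at(b,b), at(b,d), inpos(b,e), inpos(c,e), inpos(d,b), inpos(e,e), near(b), near(e)}
3. bind(e,e)  →  {at(b,b), at(b,d), at(e,e), inpos(b,e), inpos(c,e), inpos(d,b), inpos(e,e), near(b)}
4. free(b,e)  →  {at(b,d), at(e,b), at(e,e), inpos(b,e), inpos(c,e), inpos(d,b), inpos(e,e), marked(b,b), near(b)}

bind(b,d); push(d,e); bind(e,e); free(b,e)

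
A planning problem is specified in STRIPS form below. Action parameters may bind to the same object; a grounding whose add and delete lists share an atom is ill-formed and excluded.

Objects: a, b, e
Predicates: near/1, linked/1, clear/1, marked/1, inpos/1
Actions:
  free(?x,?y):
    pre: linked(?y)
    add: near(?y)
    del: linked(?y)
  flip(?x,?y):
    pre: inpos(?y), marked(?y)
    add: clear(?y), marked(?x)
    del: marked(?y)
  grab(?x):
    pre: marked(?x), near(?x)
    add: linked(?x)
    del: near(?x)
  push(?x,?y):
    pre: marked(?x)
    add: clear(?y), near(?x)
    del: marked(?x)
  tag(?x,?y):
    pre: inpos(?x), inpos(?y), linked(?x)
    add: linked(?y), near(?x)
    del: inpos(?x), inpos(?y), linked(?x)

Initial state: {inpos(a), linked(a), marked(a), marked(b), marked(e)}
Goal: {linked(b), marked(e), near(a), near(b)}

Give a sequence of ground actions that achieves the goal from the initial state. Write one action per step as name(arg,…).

free(a,a); push(b,a); flip(b,a); grab(b); push(b,a)

1. free(a,a)  →  {inpos(a), marked(a), marked(b), marked(e), near(a)}
2. push(b,a)  →  {clear(a), inpos(a), marked(a), marked(e), near(a), near(b)}
3. flip(b,a)  →  {clear(a), inpos(a), marked(b), marked(e), near(a), near(b)}
4. grab(b)  →  {clear(a), inpos(a), linked(b), marked(b), marked(e), near(a)}
5. push(b,a)  →  {clear(a), inpos(a), linked(b), marked(e), near(a), near(b)}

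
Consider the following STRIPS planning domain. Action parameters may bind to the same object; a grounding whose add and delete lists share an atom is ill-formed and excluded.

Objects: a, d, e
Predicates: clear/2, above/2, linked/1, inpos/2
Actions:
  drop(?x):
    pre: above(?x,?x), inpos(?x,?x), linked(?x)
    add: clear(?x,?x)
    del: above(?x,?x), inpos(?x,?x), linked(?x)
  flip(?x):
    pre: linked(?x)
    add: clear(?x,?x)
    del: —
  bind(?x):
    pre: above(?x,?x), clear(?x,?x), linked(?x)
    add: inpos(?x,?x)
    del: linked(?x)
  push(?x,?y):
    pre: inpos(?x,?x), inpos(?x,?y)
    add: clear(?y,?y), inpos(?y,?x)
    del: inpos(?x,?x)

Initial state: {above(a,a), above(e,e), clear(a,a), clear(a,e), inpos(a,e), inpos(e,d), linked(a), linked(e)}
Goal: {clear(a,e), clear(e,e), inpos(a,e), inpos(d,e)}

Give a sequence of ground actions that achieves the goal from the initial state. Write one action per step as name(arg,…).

flip(e); bind(e); push(e,d)

1. flip(e)  →  {above(a,a), above(e,e), clear(a,a), clear(a,e), clear(e,e), inpos(a,e), inpos(e,d), linked(a), linked(e)}
2. bind(e)  →  {above(a,a), above(e,e), clear(a,a), clear(a,e), clear(e,e), inpos(a,e), inpos(e,d), inpos(e,e), linked(a)}
3. push(e,d)  →  {above(a,a), above(e,e), clear(a,a), clear(a,e), clear(d,d), clear(e,e), inpos(a,e), inpos(d,e), inpos(e,d), linked(a)}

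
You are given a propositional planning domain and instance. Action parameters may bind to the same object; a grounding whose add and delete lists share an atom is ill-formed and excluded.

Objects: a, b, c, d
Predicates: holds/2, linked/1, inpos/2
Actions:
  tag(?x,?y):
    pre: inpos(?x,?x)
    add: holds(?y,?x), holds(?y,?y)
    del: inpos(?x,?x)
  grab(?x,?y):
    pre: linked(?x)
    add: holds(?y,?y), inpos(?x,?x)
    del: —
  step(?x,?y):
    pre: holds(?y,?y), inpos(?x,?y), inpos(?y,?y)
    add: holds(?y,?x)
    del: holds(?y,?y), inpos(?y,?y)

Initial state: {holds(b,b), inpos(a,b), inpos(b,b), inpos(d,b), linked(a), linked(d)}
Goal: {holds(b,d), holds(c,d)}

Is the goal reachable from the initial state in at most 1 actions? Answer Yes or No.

1. grab(d,a)  →  {holds(a,a), holds(b,b), inpos(a,b), inpos(b,b), inpos(d,b), inpos(d,d), linked(a), linked(d)}
2. tag(d,c)  →  {holds(a,a), holds(b,b), holds(c,c), holds(c,d), inpos(a,b), inpos(b,b), inpos(d,b), linked(a), linked(d)}
3. step(d,b)  →  {holds(a,a), holds(b,d), holds(c,c), holds(c,d), inpos(a,b), inpos(d,b), linked(a), linked(d)}
optimal plan length = 3; 3 > 1

No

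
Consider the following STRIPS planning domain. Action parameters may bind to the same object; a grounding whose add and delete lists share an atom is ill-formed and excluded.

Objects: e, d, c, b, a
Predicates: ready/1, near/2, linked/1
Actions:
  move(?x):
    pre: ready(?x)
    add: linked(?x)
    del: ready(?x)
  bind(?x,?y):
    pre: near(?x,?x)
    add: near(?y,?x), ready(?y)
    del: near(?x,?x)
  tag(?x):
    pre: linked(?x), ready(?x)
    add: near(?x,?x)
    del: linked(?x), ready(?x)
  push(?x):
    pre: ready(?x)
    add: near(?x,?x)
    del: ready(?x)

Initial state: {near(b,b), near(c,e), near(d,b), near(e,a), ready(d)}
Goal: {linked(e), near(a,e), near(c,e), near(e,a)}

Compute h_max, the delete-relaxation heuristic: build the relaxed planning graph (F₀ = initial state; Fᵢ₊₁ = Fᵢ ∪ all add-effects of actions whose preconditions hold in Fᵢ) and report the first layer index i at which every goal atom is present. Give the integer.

3

F0 = init (5 atoms)
F1 = F0 ∪ {linked(d), near(a,b), near(c,b), near(d,d), near(e,b), ready(a), ready(c), ready(e)}  (13 atoms)
F2 = F1 ∪ {linked(a), linked(c), linked(e), near(a,a), near(a,d), near(b,d), near(c,c), near(c,d), near(e,d), near(e,e), ready(b)}  (24 atoms)
F3 = F2 ∪ {linked(b), near(a,c), near(a,e), near(b,a), near(b,c), near(b,e), near(c,a), near(d,a), near(d,c), near(d,e), near(e,c)}  (35 atoms)
goal ⊆ F3  ⇒  h_max = 3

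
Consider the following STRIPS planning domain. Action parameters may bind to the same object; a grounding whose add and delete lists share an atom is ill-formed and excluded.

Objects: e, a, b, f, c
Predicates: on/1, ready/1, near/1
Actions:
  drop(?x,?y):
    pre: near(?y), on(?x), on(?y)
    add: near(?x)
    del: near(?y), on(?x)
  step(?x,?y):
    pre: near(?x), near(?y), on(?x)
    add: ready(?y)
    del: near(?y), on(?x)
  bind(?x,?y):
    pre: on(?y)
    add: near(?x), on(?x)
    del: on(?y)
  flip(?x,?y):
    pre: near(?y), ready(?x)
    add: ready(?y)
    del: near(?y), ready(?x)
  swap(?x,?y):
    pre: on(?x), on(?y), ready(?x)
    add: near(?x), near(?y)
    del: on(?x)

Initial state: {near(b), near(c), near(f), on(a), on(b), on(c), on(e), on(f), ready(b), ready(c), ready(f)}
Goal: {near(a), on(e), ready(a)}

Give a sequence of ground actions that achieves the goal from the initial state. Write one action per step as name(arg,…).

drop(a,b); step(f,a); bind(a,b)

1. drop(a,b)  →  {near(a), near(c), near(f), on(b), on(c), on(e), on(f), ready(b), ready(c), ready(f)}
2. step(f,a)  →  {near(c), near(f), on(b), on(c), on(e), ready(a), ready(b), ready(c), ready(f)}
3. bind(a,b)  →  {near(a), near(c), near(f), on(a), on(c), on(e), ready(a), ready(b), ready(c), ready(f)}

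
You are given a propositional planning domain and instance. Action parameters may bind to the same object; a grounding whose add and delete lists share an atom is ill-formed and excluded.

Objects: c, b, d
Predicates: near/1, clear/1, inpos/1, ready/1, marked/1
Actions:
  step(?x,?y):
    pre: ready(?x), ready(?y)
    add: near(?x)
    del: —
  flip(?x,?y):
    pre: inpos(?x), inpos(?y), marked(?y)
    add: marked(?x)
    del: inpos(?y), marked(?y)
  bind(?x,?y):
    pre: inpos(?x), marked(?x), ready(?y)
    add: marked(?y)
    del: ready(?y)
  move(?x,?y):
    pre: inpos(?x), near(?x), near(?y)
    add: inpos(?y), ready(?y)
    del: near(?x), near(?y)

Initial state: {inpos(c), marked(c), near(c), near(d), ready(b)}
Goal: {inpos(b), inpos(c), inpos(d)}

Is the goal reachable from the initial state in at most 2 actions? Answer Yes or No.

1. step(b,b)  →  {inpos(c), marked(c), near(b), near(c), near(d), ready(b)}
2. move(c,b)  →  {inpos(b), inpos(c), marked(c), near(d), ready(b)}
3. step(b,b)  →  {inpos(b), inpos(c), marked(c), near(b), near(d), ready(b)}
4. move(b,d)  →  {inpos(b), inpos(c), inpos(d), marked(c), ready(b), ready(d)}
optimal plan length = 4; 4 > 2

No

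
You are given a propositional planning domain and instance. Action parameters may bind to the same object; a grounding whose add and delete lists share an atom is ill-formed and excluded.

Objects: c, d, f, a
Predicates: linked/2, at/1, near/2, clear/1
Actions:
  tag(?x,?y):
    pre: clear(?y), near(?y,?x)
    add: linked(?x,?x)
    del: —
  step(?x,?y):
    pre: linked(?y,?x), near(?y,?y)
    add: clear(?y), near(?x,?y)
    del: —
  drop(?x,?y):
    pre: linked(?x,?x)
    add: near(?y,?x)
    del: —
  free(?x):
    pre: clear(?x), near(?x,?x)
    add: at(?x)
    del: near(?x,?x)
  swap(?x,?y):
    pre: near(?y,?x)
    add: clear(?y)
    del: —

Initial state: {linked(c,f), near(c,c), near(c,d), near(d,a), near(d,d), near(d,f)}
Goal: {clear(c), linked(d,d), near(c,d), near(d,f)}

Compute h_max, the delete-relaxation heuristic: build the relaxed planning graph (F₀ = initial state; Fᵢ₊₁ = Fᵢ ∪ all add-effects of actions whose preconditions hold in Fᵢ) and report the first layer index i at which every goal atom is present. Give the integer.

2

F0 = init (6 atoms)
F1 = F0 ∪ {clear(c), clear(d), near(f,c)}  (9 atoms)
F2 = F1 ∪ {at(c), at(d), clear(f), linked(a,a), linked(c,c), linked(d,d), linked(f,f)}  (16 atoms)
goal ⊆ F2  ⇒  h_max = 2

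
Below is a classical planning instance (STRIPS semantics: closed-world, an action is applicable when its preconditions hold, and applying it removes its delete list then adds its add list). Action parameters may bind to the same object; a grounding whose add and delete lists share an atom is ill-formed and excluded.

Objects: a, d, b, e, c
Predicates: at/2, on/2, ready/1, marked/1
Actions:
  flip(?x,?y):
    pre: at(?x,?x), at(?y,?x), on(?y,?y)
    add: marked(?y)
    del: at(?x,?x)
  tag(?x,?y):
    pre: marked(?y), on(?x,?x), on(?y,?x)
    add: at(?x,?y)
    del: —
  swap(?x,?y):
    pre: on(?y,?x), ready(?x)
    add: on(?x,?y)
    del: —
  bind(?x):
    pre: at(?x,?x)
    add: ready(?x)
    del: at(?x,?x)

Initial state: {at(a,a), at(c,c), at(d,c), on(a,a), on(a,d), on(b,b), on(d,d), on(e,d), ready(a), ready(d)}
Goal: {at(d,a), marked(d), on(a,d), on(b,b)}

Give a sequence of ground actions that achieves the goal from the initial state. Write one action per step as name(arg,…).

1. flip(a,a)  →  {at(c,c), at(d,c), marked(a), on(a,a), on(a,d), on(b,b), on(d,d), on(e,d), ready(a), ready(d)}
2. flip(c,d)  →  {at(d,c), marked(a), marked(d), on(a,a), on(a,d), on(b,b), on(d,d), on(e,d), ready(a), ready(d)}
3. tag(d,a)  →  {at(d,a), at(d,c), marked(a), marked(d), on(a,a), on(a,d), on(b,b), on(d,d), on(e,d), ready(a), ready(d)}

flip(a,a); flip(c,d); tag(d,a)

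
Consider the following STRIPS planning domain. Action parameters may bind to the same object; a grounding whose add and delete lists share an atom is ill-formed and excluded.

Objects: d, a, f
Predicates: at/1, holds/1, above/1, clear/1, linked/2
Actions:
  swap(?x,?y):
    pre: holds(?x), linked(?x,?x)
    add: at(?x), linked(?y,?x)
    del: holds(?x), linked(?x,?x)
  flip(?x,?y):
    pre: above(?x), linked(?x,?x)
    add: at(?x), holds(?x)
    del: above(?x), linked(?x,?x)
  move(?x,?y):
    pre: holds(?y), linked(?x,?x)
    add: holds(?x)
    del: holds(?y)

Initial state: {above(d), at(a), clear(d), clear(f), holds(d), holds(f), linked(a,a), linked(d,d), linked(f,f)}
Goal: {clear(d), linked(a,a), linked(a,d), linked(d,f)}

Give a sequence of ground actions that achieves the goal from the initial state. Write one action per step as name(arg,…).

1. swap(d,a)  →  {above(d), at(a), at(d), clear(d), clear(f), holds(f), linked(a,a), linked(a,d), linked(f,f)}
2. swap(f,d)  →  {above(d), at(a), at(d), at(f), clear(d), clear(f), linked(a,a), linked(a,d), linked(d,f)}

swap(d,a); swap(f,d)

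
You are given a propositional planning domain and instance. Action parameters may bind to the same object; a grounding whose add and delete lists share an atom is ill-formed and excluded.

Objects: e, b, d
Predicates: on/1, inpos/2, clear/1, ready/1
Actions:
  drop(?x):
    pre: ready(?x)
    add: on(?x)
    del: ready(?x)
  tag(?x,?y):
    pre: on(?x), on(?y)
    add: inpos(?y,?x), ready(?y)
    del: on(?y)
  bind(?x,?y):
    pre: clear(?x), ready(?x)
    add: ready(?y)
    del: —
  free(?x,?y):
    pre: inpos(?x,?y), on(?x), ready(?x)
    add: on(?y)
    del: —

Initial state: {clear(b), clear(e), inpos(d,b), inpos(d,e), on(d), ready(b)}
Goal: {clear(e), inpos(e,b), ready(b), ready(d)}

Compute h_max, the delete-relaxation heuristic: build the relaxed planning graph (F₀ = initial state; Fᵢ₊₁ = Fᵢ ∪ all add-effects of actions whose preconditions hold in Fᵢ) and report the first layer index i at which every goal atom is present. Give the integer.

3

F0 = init (6 atoms)
F1 = F0 ∪ {inpos(d,d), on(b), ready(d), ready(e)}  (10 atoms)
F2 = F1 ∪ {inpos(b,b), inpos(b,d), on(e)}  (13 atoms)
F3 = F2 ∪ {inpos(b,e), inpos(e,b), inpos(e,d), inpos(e,e)}  (17 atoms)
goal ⊆ F3  ⇒  h_max = 3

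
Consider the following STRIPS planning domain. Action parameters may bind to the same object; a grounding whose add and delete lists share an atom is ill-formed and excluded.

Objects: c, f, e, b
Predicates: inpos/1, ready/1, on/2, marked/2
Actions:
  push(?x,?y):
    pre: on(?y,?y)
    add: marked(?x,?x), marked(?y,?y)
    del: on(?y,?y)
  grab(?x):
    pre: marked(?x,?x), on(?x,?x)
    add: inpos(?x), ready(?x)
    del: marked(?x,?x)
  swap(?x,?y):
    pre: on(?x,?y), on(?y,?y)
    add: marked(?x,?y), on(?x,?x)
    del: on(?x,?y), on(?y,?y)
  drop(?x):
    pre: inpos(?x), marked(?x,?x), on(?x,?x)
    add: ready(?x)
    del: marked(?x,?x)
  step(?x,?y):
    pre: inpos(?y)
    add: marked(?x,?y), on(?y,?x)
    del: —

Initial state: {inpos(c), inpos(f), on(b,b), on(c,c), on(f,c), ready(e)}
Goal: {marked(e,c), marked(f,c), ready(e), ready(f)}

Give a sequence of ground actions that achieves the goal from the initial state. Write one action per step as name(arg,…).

1. push(f,b)  →  {inpos(c), inpos(f), marked(b,b), marked(f,f), on(c,c), on(f,c), ready(e)}
2. swap(f,c)  →  {inpos(c), inpos(f), marked(b,b), marked(f,c), marked(f,f), on(f,f), ready(e)}
3. grab(f)  →  {inpos(c), inpos(f), marked(b,b), marked(f,c), on(f,f), ready(e), ready(f)}
4. step(e,c)  →  {inpos(c), inpos(f), marked(b,b), marked(e,c), marked(f,c), on(c,e), on(f,f), ready(e), ready(f)}

push(f,b); swap(f,c); grab(f); step(e,c)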